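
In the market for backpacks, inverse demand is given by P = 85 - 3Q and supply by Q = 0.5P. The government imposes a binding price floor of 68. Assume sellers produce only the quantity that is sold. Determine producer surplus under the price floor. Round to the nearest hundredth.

353.22

Rewriting supply in inverse form: P = 2Q.
Free-market equilibrium: 85 - 3Q = 2Q gives Q* = 17, P* = 34.
At P = 68, buyers demand (85 - 68)/3 = 5.6667 while sellers would supply more, so the quantity traded is 5.6667 at price 68.
The supply price at Q = 5.6667 is 11.3333. PS is the trapezoid between 68 and supply over [0, 5.6667]: (1/2)[(68 - 0) + (68 - 11.3333)](5.6667) = 353.2222.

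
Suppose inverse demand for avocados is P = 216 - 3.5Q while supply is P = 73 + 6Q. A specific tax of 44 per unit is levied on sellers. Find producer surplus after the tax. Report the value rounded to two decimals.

325.80

Without the tax, 216 - 3.5Q = 73 + 6Q so Q* = 15.0526 and P* = 163.3158.
With the tax, sellers need 44 more per unit: 216 - 3.5Q = 73 + 6Q + 44, so Q_t = 10.4211. Buyers pay P_b = 179.5263; sellers receive P_s = P_b - 44 = 135.5263.
Producer surplus is the triangle above supply below P_s: (1/2)(10.4211)(135.5263 - 73) = 325.795.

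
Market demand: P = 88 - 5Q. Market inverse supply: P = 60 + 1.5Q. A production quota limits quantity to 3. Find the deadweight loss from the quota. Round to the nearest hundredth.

Unrestricted equilibrium: Q* = (88 - 60)/(5 + 1.5) = 4.3077.
At Q = 3 the demand price is 88 - 5(3) = 73 and the supply price is 60 + 1.5(3) = 64.5.
DWL = (1/2)(gap between curves at 3) x (Q* - 3) = (1/2)(8.5)(1.3077) = 5.5577.

5.56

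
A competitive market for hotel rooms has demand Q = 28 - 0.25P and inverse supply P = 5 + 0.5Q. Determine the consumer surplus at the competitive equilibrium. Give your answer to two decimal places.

Rewriting demand in inverse form: P = 112 - 4Q.
Setting demand equal to supply, 107 = 4.5Q, so Q* = 23.7778 and P* = 16.8889.
The demand choke price is 112, so CS = (1/2)(Q*)(112 - P*) = (1/2)(23.7778)(95.1111) = 1130.7654.

1130.77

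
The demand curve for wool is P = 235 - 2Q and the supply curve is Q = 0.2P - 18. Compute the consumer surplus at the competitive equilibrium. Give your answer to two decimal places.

Rewriting supply in inverse form: P = 90 + 5Q.
Set 235 - 2Q = 90 + 5Q, which gives 145 = 7Q, so Q* = 20.7143 and P* = 235 - 2(20.7143) = 193.5714.
Consumer surplus is the triangle under demand above P*: (1/2)(20.7143)(235 - 193.5714) = (1/2)(20.7143)(41.4286) = 429.0816.

429.08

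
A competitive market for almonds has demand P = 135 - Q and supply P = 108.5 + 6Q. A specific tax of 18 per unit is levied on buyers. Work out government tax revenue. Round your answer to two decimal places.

21.86

Pre-tax equilibrium: 135 - Q = 108.5 + 6Q gives Q* = 3.7857, P* = 131.2143.
With the tax, buyers' net willingness to pay falls by 18: (135 - 18) - Q = 108.5 + 6Q, so Q_t = 1.2143. Buyers pay P_b = 133.7857; sellers receive P_s = P_b - 18 = 115.7857.
Revenue is the tax times quantity traded: 18 x 1.2143 = 21.8571.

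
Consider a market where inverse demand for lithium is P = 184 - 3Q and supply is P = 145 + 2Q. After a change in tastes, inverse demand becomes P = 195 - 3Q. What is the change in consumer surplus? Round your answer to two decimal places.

Initial equilibrium: Q_0 = 7.8, P_0 = 160.6; CS_0 = (1/2)(7.8)(23.4) = 91.26, PS_0 = (1/2)(7.8)(15.6) = 60.84.
New equilibrium: 195 - 3Q = 145 + 2Q gives Q_1 = 10, P_1 = 165; CS_1 = 150, PS_1 = 100.
Change in consumer surplus = 150 - 91.26 = 58.74.

58.74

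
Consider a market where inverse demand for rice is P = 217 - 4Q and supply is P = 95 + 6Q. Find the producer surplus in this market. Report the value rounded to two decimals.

Set 217 - 4Q = 95 + 6Q, which gives 122 = 10Q, so Q* = 12.2 and P* = 217 - 4(12.2) = 168.2.
The supply curve's price intercept is 95, so PS = (1/2)(Q*)(P* - 95) = (1/2)(12.2)(73.2) = 446.52.

446.52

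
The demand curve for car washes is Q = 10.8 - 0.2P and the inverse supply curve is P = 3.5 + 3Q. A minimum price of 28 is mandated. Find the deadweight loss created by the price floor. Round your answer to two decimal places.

Rewriting demand in inverse form: P = 54 - 5Q.
Free-market equilibrium: 54 - 5Q = 3.5 + 3Q gives Q* = 6.3125, P* = 22.4375.
At the floor price 28, quantity demanded is (54 - 28)/5 = 5.2; demand is the short side, so Q = 5.2 trades at P = 28.
At Q = 5.2 the demand price is 28 and the supply price is 19.1. Deadweight loss is the triangle between the curves from 5.2 to 6.3125: (1/2)(28 - 19.1)(6.3125 - 5.2) = 4.9506.

4.95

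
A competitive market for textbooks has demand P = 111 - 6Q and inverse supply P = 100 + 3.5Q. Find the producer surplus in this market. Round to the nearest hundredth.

2.35

Equilibrium: 111 - 6Q = 100 + 3.5Q, so Q* = 1.1579 and P* = 104.0526.
Producer surplus is the triangle above supply below P*: (1/2)(1.1579)(104.0526 - 100) = (1/2)(1.1579)(4.0526) = 2.3463.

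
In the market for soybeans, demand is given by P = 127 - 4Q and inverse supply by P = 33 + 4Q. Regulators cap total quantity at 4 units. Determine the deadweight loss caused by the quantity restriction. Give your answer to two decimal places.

240.25

Unrestricted equilibrium: Q* = (127 - 33)/(4 + 4) = 11.75.
At Q = 4 the demand price is 127 - 4(4) = 111 and the supply price is 33 + 4(4) = 49.
Deadweight loss is the triangle between the curves from 4 to 11.75: (1/2)(111 - 49)(11.75 - 4) = 240.25.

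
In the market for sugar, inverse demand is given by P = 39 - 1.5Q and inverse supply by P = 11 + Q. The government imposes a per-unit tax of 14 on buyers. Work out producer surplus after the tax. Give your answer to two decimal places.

Without the tax, 39 - 1.5Q = 11 + Q so Q* = 11.2 and P* = 22.2.
A tax on buyers shifts demand down by 14: (39 - 14) - 1.5Q = 11 + Q, so Q_t = 5.6. Buyers pay P_b = 30.6; sellers receive P_s = P_b - 14 = 16.6.
PS = (1/2)(Q_t)(P_s - 11) = (1/2)(5.6)(5.6) = 15.68.

15.68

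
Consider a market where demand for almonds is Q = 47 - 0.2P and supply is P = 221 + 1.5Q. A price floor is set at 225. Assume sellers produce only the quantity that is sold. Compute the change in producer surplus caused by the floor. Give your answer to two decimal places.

1.52

Rewriting demand in inverse form: P = 235 - 5Q.
Without the control, 235 - 5Q = 221 + 1.5Q so Q* = 2.1538 and P* = 224.2308.
At the floor price 225, quantity demanded is (235 - 225)/5 = 2; demand is the short side, so Q = 2 trades at P = 225.
PS goes from (1/2)(2.1538)(3.2308) = 3.4793 to 5 (computed as (225 - 221)(2) - (1/2)(1.5)(2)^2), a change of 1.5207.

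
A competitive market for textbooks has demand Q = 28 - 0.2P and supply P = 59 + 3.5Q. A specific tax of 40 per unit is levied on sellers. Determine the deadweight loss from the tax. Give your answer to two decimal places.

Rewriting demand in inverse form: P = 140 - 5Q.
Without the tax, 140 - 5Q = 59 + 3.5Q so Q* = 9.5294 and P* = 92.3529.
A tax on sellers shifts supply up by 40: 140 - 5Q = 59 + 3.5Q + 40, so Q_t = 4.8235. Buyers pay P_b = 115.8824; sellers receive P_s = P_b - 40 = 75.8824.
The welfare triangle lost has base Q* - Q_t = 4.7059 and height t = 40, so DWL = (1/2)(4.7059)(40) = 94.1176.

94.12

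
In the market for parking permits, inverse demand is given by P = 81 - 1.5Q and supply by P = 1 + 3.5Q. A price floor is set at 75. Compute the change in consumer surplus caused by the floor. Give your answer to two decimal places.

Free-market equilibrium: 81 - 1.5Q = 1 + 3.5Q gives Q* = 16, P* = 57.
At the floor price 75, quantity demanded is (81 - 75)/1.5 = 4; demand is the short side, so Q = 4 trades at P = 75.
CS goes from (1/2)(16)(24) = 192 to 12 (computed as (81 - 75)(4) - (1/2)(1.5)(4)^2), a change of -180.

-180.00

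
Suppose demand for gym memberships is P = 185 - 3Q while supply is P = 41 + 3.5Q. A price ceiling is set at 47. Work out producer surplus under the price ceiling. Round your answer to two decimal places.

5.14

Without the control, 185 - 3Q = 41 + 3.5Q so Q* = 22.1538 and P* = 118.5385.
At the ceiling price 47, quantity supplied is (47 - 41)/3.5 = 1.7143; supply is the short side, so Q = 1.7143 trades at P = 47.
PS is the triangle above supply below 47: (1/2)(1.7143)(47 - 41) = 5.1429.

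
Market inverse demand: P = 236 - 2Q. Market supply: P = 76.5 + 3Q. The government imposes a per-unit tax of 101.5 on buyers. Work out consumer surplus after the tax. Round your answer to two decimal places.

134.56

Without the tax, 236 - 2Q = 76.5 + 3Q so Q* = 31.9 and P* = 172.2.
A tax on buyers shifts demand down by 101.5: (236 - 101.5) - 2Q = 76.5 + 3Q, so Q_t = 11.6. Buyers pay P_b = 212.8; sellers receive P_s = P_b - 101.5 = 111.3.
Consumer surplus is the triangle under demand above P_b: (1/2)(11.6)(236 - 212.8) = 134.56.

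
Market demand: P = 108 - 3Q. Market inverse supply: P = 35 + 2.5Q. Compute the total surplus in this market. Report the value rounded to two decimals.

484.45

Set 108 - 3Q = 35 + 2.5Q, which gives 73 = 5.5Q, so Q* = 13.2727 and P* = 108 - 3(13.2727) = 68.1818.
CS = (1/2)(13.2727)(39.8182) = 264.2479 and PS = (1/2)(13.2727)(33.1818) = 220.2066, so total surplus = 484.4545.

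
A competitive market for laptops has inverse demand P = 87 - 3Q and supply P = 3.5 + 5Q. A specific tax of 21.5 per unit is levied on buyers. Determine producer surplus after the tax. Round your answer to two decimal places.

150.16

Without the tax, 87 - 3Q = 3.5 + 5Q so Q* = 10.4375 and P* = 55.6875.
With the tax, buyers' net willingness to pay falls by 21.5: (87 - 21.5) - 3Q = 3.5 + 5Q, so Q_t = 7.75. Buyers pay P_b = 63.75; sellers receive P_s = P_b - 21.5 = 42.25.
PS = (1/2)(Q_t)(P_s - 3.5) = (1/2)(7.75)(38.75) = 150.1562.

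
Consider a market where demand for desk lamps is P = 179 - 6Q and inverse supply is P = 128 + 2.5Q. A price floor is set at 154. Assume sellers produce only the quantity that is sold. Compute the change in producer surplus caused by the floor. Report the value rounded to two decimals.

Free-market equilibrium: 179 - 6Q = 128 + 2.5Q gives Q* = 6, P* = 143.
At the floor price 154, quantity demanded is (179 - 154)/6 = 4.1667; demand is the short side, so Q = 4.1667 trades at P = 154.
PS goes from (1/2)(6)(15) = 45 to 86.6319 (computed as (154 - 128)(4.1667) - (1/2)(2.5)(4.1667)^2), a change of 41.6319.

41.63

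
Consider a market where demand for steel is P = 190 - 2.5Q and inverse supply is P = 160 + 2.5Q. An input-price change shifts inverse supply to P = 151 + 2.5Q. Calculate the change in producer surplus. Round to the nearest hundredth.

Initial equilibrium: Q_0 = 6, P_0 = 175; CS_0 = (1/2)(6)(15) = 45, PS_0 = (1/2)(6)(15) = 45.
New equilibrium: 190 - 2.5Q = 151 + 2.5Q gives Q_1 = 7.8, P_1 = 170.5; CS_1 = 76.05, PS_1 = 76.05.
Change in producer surplus = 76.05 - 45 = 31.05.

31.05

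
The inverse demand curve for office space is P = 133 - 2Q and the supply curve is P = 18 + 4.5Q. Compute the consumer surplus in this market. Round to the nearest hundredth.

Setting demand equal to supply, 115 = 6.5Q, so Q* = 17.6923 and P* = 97.6154.
Consumer surplus is the triangle under demand above P*: (1/2)(17.6923)(133 - 97.6154) = (1/2)(17.6923)(35.3846) = 313.0178.

313.02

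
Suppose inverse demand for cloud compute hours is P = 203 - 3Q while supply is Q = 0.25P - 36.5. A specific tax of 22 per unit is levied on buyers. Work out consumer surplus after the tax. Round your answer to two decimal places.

37.50

Rewriting supply in inverse form: P = 146 + 4Q.
Without the tax, 203 - 3Q = 146 + 4Q so Q* = 8.1429 and P* = 178.5714.
With the tax, buyers' net willingness to pay falls by 22: (203 - 22) - 3Q = 146 + 4Q, so Q_t = 5. Buyers pay P_b = 188; sellers receive P_s = P_b - 22 = 166.
Consumer surplus is the triangle under demand above P_b: (1/2)(5)(203 - 188) = 37.5.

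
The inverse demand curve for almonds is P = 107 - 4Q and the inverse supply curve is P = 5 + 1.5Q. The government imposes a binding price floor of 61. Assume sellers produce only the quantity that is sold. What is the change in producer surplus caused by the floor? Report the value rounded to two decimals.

Without the control, 107 - 4Q = 5 + 1.5Q so Q* = 18.5455 and P* = 32.8182.
At the floor price 61, quantity demanded is (107 - 61)/4 = 11.5; demand is the short side, so Q = 11.5 trades at P = 61.
PS goes from (1/2)(18.5455)(27.8182) = 257.9504 to 544.8125 (computed as (61 - 5)(11.5) - (1/2)(1.5)(11.5)^2), a change of 286.8621.

286.86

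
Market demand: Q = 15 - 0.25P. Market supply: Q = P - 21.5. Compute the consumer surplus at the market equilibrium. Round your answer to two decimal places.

118.58

Rewriting demand in inverse form: P = 60 - 4Q.
Rewriting supply in inverse form: P = 21.5 + Q.
Equilibrium: 60 - 4Q = 21.5 + Q, so Q* = 7.7 and P* = 29.2.
The demand choke price is 60, so CS = (1/2)(Q*)(60 - P*) = (1/2)(7.7)(30.8) = 118.58.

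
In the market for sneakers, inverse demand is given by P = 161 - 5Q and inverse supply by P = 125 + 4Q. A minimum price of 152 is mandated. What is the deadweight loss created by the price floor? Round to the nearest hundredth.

21.78

Without the control, 161 - 5Q = 125 + 4Q so Q* = 4 and P* = 141.
At the floor price 152, quantity demanded is (161 - 152)/5 = 1.8; demand is the short side, so Q = 1.8 trades at P = 152.
The lost-trades triangle has base Q* - 1.8 = 2.2 and height equal to the gap between the curves at Q = 1.8, which is 152 - 132.2 = 19.8. DWL = (1/2)(2.2)(19.8) = 21.78.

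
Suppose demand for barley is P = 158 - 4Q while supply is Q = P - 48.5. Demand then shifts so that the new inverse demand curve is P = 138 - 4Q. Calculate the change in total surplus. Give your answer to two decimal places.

-398.00

Rewriting supply in inverse form: P = 48.5 + Q.
Initial equilibrium: Q_0 = 21.9, P_0 = 70.4; CS_0 = (1/2)(21.9)(87.6) = 959.22, PS_0 = (1/2)(21.9)(21.9) = 239.805.
New equilibrium: 138 - 4Q = 48.5 + Q gives Q_1 = 17.9, P_1 = 66.4; CS_1 = 640.82, PS_1 = 160.205.
Change in total surplus = (640.82 + 160.205) - (959.22 + 239.805) = -398.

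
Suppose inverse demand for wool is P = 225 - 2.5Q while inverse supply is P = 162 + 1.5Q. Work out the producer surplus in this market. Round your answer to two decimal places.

186.05

Equilibrium: 225 - 2.5Q = 162 + 1.5Q, so Q* = 15.75 and P* = 185.625.
PS is the area between P* and the supply curve from 0 to Q*: (1/2)(15.75)(23.625) = 186.0469.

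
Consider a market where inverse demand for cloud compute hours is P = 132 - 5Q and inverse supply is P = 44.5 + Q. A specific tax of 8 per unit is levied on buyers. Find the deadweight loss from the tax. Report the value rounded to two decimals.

5.33

Without the tax, 132 - 5Q = 44.5 + Q so Q* = 14.5833 and P* = 59.0833.
A tax on buyers shifts demand down by 8: (132 - 8) - 5Q = 44.5 + Q, so Q_t = 13.25. Buyers pay P_b = 65.75; sellers receive P_s = P_b - 8 = 57.75.
Deadweight loss is the triangle between the curves from Q_t to Q*: (1/2)(14.5833 - 13.25)(8) = 5.3333.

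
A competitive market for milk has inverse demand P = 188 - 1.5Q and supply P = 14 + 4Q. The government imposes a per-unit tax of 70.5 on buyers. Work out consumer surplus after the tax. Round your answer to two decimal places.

265.59

Without the tax, 188 - 1.5Q = 14 + 4Q so Q* = 31.6364 and P* = 140.5455.
A tax on buyers shifts demand down by 70.5: (188 - 70.5) - 1.5Q = 14 + 4Q, so Q_t = 18.8182. Buyers pay P_b = 159.7727; sellers receive P_s = P_b - 70.5 = 89.2727.
CS = (1/2)(Q_t)(188 - P_b) = (1/2)(18.8182)(28.2273) = 265.593.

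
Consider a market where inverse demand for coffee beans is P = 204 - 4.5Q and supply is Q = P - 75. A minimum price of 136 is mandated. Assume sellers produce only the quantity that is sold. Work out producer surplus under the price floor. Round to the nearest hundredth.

Rewriting supply in inverse form: P = 75 + Q.
Without the control, 204 - 4.5Q = 75 + Q so Q* = 23.4545 and P* = 98.4545.
At P = 136, buyers demand (204 - 136)/4.5 = 15.1111 while sellers would supply more, so the quantity traded is 15.1111 at price 136.
The supply price at Q = 15.1111 is 90.1111. PS is the trapezoid between 136 and supply over [0, 15.1111]: (1/2)[(136 - 75) + (136 - 90.1111)](15.1111) = 807.6049.

807.60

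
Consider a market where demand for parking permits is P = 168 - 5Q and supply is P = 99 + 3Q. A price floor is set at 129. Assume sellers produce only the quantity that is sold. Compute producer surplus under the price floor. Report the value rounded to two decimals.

Free-market equilibrium: 168 - 5Q = 99 + 3Q gives Q* = 8.625, P* = 124.875.
At the floor price 129, quantity demanded is (168 - 129)/5 = 7.8; demand is the short side, so Q = 7.8 trades at P = 129.
The supply price at Q = 7.8 is 122.4. PS is the trapezoid between 129 and supply over [0, 7.8]: (1/2)[(129 - 99) + (129 - 122.4)](7.8) = 142.74.

142.74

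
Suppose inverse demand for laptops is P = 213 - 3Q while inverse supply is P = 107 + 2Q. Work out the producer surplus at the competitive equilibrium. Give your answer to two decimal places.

Setting demand equal to supply, 106 = 5Q, so Q* = 21.2 and P* = 149.4.
The supply curve's price intercept is 107, so PS = (1/2)(Q*)(P* - 107) = (1/2)(21.2)(42.4) = 449.44.

449.44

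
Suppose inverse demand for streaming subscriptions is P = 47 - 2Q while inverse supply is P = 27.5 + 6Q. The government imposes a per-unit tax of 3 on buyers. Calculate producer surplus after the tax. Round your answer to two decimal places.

12.76

Without the tax, 47 - 2Q = 27.5 + 6Q so Q* = 2.4375 and P* = 42.125.
A tax on buyers shifts demand down by 3: (47 - 3) - 2Q = 27.5 + 6Q, so Q_t = 2.0625. Buyers pay P_b = 42.875; sellers receive P_s = P_b - 3 = 39.875.
Producer surplus is the triangle above supply below P_s: (1/2)(2.0625)(39.875 - 27.5) = 12.7617.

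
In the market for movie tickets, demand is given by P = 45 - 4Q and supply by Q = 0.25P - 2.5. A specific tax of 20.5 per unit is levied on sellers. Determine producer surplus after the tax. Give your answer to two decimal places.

6.57

Rewriting supply in inverse form: P = 10 + 4Q.
Without the tax, 45 - 4Q = 10 + 4Q so Q* = 4.375 and P* = 27.5.
A tax on sellers shifts supply up by 20.5: 45 - 4Q = 10 + 4Q + 20.5, so Q_t = 1.8125. Buyers pay P_b = 37.75; sellers receive P_s = P_b - 20.5 = 17.25.
Producer surplus is the triangle above supply below P_s: (1/2)(1.8125)(17.25 - 10) = 6.5703.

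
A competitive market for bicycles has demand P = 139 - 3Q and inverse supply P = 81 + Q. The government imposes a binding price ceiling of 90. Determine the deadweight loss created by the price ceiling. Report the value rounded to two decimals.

Without the control, 139 - 3Q = 81 + Q so Q* = 14.5 and P* = 95.5.
At P = 90, sellers supply (90 - 81)/1 = 9 while buyers want more, so the quantity traded is 9 at price 90.
The lost-trades triangle has base Q* - 9 = 5.5 and height equal to the gap between the curves at Q = 9, which is 112 - 90 = 22. DWL = (1/2)(5.5)(22) = 60.5.

60.50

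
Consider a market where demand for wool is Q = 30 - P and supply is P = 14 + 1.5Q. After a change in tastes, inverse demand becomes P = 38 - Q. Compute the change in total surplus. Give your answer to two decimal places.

Rewriting demand in inverse form: P = 30 - Q.
Initial equilibrium: Q_0 = 6.4, P_0 = 23.6; CS_0 = (1/2)(6.4)(6.4) = 20.48, PS_0 = (1/2)(6.4)(9.6) = 30.72.
New equilibrium: 38 - Q = 14 + 1.5Q gives Q_1 = 9.6, P_1 = 28.4; CS_1 = 46.08, PS_1 = 69.12.
Change in total surplus = (46.08 + 69.12) - (20.48 + 30.72) = 64.

64.00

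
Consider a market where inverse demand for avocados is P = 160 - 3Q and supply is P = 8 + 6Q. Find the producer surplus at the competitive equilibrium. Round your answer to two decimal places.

Equilibrium: 160 - 3Q = 8 + 6Q, so Q* = 16.8889 and P* = 109.3333.
The supply curve's price intercept is 8, so PS = (1/2)(Q*)(P* - 8) = (1/2)(16.8889)(101.3333) = 855.7037.

855.70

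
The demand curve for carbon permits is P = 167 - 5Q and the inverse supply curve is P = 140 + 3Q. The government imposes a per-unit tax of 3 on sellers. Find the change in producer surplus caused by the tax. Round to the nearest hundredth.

Without the tax, 167 - 5Q = 140 + 3Q so Q* = 3.375 and P* = 150.125.
With the tax, sellers need 3 more per unit: 167 - 5Q = 140 + 3Q + 3, so Q_t = 3. Buyers pay P_b = 152; sellers receive P_s = P_b - 3 = 149.
Producers lose the trapezoid between P_s and P* out to Q_t plus the triangle from Q_t to Q*: change in PS = 13.5 - 17.0859 = -3.5859.

-3.59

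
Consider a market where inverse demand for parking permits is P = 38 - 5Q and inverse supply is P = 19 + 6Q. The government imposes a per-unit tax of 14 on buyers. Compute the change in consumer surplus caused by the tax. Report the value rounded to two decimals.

Pre-tax equilibrium: 38 - 5Q = 19 + 6Q gives Q* = 1.7273, P* = 29.3636.
With the tax, buyers' net willingness to pay falls by 14: (38 - 14) - 5Q = 19 + 6Q, so Q_t = 0.4545. Buyers pay P_b = 35.7273; sellers receive P_s = P_b - 14 = 21.7273.
Consumers lose the trapezoid between P* and P_b out to Q_t plus the triangle from Q_t to Q*: change in CS = 0.5165 - 7.4587 = -6.9421.

-6.94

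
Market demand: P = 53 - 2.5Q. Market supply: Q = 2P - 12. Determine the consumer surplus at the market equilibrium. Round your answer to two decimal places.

306.81

Rewriting supply in inverse form: P = 6 + 0.5Q.
Equilibrium: 53 - 2.5Q = 6 + 0.5Q, so Q* = 15.6667 and P* = 13.8333.
CS is the area between the demand curve and P* from 0 to Q*: (1/2)(15.6667)(39.1667) = 306.8056.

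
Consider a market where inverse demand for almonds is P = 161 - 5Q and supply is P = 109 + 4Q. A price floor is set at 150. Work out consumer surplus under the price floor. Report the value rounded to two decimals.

12.10

Without the control, 161 - 5Q = 109 + 4Q so Q* = 5.7778 and P* = 132.1111.
At P = 150, buyers demand (161 - 150)/5 = 2.2 while sellers would supply more, so the quantity traded is 2.2 at price 150.
CS is the triangle under demand above 150: (1/2)(2.2)(161 - 150) = 12.1.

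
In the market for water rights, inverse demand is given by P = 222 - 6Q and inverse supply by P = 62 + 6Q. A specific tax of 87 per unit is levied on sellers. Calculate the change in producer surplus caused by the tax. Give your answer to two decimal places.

-422.31

Without the tax, 222 - 6Q = 62 + 6Q so Q* = 13.3333 and P* = 142.
A tax on sellers shifts supply up by 87: 222 - 6Q = 62 + 6Q + 87, so Q_t = 6.0833. Buyers pay P_b = 185.5; sellers receive P_s = P_b - 87 = 98.5.
PS falls from (1/2)(13.3333)(80) = 533.3333 to (1/2)(6.0833)(36.5) = 111.0208, a change of -422.3125.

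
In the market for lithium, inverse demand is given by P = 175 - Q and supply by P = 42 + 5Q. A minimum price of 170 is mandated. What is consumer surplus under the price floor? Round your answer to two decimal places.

12.50

Free-market equilibrium: 175 - Q = 42 + 5Q gives Q* = 22.1667, P* = 152.8333.
At the floor price 170, quantity demanded is (175 - 170)/1 = 5; demand is the short side, so Q = 5 trades at P = 170.
CS is the triangle under demand above 170: (1/2)(5)(175 - 170) = 12.5.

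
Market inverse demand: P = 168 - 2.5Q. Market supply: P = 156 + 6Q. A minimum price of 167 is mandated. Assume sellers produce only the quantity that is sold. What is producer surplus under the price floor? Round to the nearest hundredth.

Without the control, 168 - 2.5Q = 156 + 6Q so Q* = 1.4118 and P* = 164.4706.
At the floor price 167, quantity demanded is (168 - 167)/2.5 = 0.4; demand is the short side, so Q = 0.4 trades at P = 167.
The supply price at Q = 0.4 is 158.4. PS is the trapezoid between 167 and supply over [0, 0.4]: (1/2)[(167 - 156) + (167 - 158.4)](0.4) = 3.92.

3.92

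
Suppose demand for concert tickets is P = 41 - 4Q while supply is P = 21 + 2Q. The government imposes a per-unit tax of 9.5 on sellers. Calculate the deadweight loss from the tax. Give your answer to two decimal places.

7.52

Without the tax, 41 - 4Q = 21 + 2Q so Q* = 3.3333 and P* = 27.6667.
A tax on sellers shifts supply up by 9.5: 41 - 4Q = 21 + 2Q + 9.5, so Q_t = 1.75. Buyers pay P_b = 34; sellers receive P_s = P_b - 9.5 = 24.5.
The welfare triangle lost has base Q* - Q_t = 1.5833 and height t = 9.5, so DWL = (1/2)(1.5833)(9.5) = 7.5208.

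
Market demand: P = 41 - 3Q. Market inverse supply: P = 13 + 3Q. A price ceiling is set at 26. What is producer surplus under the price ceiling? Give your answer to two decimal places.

Without the control, 41 - 3Q = 13 + 3Q so Q* = 4.6667 and P* = 27.
At the ceiling price 26, quantity supplied is (26 - 13)/3 = 4.3333; supply is the short side, so Q = 4.3333 trades at P = 26.
PS is the triangle above supply below 26: (1/2)(4.3333)(26 - 13) = 28.1667.

28.17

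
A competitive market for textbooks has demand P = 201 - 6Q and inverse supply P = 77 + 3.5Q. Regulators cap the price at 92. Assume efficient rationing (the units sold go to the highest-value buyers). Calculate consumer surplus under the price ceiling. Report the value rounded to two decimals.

Free-market equilibrium: 201 - 6Q = 77 + 3.5Q gives Q* = 13.0526, P* = 122.6842.
At the ceiling price 92, quantity supplied is (92 - 77)/3.5 = 4.2857; supply is the short side, so Q = 4.2857 trades at P = 92.
The demand price at Q = 4.2857 is 175.2857. CS is the trapezoid between demand and 92 over [0, 4.2857]: (1/2)[(201 - 92) + (175.2857 - 92)](4.2857) = 412.0408.

412.04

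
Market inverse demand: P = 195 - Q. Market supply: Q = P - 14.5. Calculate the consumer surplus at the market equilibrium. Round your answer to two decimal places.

Rewriting supply in inverse form: P = 14.5 + Q.
Setting demand equal to supply, 180.5 = 2Q, so Q* = 90.25 and P* = 104.75.
CS is the area between the demand curve and P* from 0 to Q*: (1/2)(90.25)(90.25) = 4072.5312.

4072.53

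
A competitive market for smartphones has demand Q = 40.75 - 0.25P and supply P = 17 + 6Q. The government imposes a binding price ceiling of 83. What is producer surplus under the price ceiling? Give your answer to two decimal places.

363.00

Rewriting demand in inverse form: P = 163 - 4Q.
Without the control, 163 - 4Q = 17 + 6Q so Q* = 14.6 and P* = 104.6.
At P = 83, sellers supply (83 - 17)/6 = 11 while buyers want more, so the quantity traded is 11 at price 83.
PS is the triangle above supply below 83: (1/2)(11)(83 - 17) = 363.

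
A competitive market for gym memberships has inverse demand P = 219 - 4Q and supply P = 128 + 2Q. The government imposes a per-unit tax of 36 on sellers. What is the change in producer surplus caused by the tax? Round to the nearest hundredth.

-146.00

Without the tax, 219 - 4Q = 128 + 2Q so Q* = 15.1667 and P* = 158.3333.
With the tax, sellers need 36 more per unit: 219 - 4Q = 128 + 2Q + 36, so Q_t = 9.1667. Buyers pay P_b = 182.3333; sellers receive P_s = P_b - 36 = 146.3333.
PS falls from (1/2)(15.1667)(30.3333) = 230.0278 to (1/2)(9.1667)(18.3333) = 84.0278, a change of -146.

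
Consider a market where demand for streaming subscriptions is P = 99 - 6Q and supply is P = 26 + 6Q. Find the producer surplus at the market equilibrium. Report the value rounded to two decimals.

Set 99 - 6Q = 26 + 6Q, which gives 73 = 12Q, so Q* = 6.0833 and P* = 99 - 6(6.0833) = 62.5.
The supply curve's price intercept is 26, so PS = (1/2)(Q*)(P* - 26) = (1/2)(6.0833)(36.5) = 111.0208.

111.02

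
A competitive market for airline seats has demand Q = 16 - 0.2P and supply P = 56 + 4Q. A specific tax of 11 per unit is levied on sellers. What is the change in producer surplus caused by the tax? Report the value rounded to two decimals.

-10.05

Rewriting demand in inverse form: P = 80 - 5Q.
Without the tax, 80 - 5Q = 56 + 4Q so Q* = 2.6667 and P* = 66.6667.
With the tax, sellers need 11 more per unit: 80 - 5Q = 56 + 4Q + 11, so Q_t = 1.4444. Buyers pay P_b = 72.7778; sellers receive P_s = P_b - 11 = 61.7778.
Producers lose the trapezoid between P_s and P* out to Q_t plus the triangle from Q_t to Q*: change in PS = 4.1728 - 14.2222 = -10.0494.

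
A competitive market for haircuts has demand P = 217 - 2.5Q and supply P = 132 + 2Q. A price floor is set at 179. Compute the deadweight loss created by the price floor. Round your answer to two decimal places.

Without the control, 217 - 2.5Q = 132 + 2Q so Q* = 18.8889 and P* = 169.7778.
At the floor price 179, quantity demanded is (217 - 179)/2.5 = 15.2; demand is the short side, so Q = 15.2 trades at P = 179.
The lost-trades triangle has base Q* - 15.2 = 3.6889 and height equal to the gap between the curves at Q = 15.2, which is 179 - 162.4 = 16.6. DWL = (1/2)(3.6889)(16.6) = 30.6178.

30.62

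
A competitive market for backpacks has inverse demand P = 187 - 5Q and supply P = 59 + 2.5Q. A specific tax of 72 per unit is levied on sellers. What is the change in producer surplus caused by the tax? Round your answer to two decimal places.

-294.40

Pre-tax equilibrium: 187 - 5Q = 59 + 2.5Q gives Q* = 17.0667, P* = 101.6667.
With the tax, sellers need 72 more per unit: 187 - 5Q = 59 + 2.5Q + 72, so Q_t = 7.4667. Buyers pay P_b = 149.6667; sellers receive P_s = P_b - 72 = 77.6667.
Producers lose the trapezoid between P_s and P* out to Q_t plus the triangle from Q_t to Q*: change in PS = 69.6889 - 364.0889 = -294.4.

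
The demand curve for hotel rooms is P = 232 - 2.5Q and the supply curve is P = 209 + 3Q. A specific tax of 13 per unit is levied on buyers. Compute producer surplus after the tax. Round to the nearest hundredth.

4.96

Pre-tax equilibrium: 232 - 2.5Q = 209 + 3Q gives Q* = 4.1818, P* = 221.5455.
A tax on buyers shifts demand down by 13: (232 - 13) - 2.5Q = 209 + 3Q, so Q_t = 1.8182. Buyers pay P_b = 227.4545; sellers receive P_s = P_b - 13 = 214.4545.
PS = (1/2)(Q_t)(P_s - 209) = (1/2)(1.8182)(5.4545) = 4.9587.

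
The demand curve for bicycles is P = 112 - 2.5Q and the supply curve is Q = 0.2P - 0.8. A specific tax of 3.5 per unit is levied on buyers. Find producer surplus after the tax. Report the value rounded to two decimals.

485.34

Rewriting supply in inverse form: P = 4 + 5Q.
Without the tax, 112 - 2.5Q = 4 + 5Q so Q* = 14.4 and P* = 76.
With the tax, buyers' net willingness to pay falls by 3.5: (112 - 3.5) - 2.5Q = 4 + 5Q, so Q_t = 13.9333. Buyers pay P_b = 77.1667; sellers receive P_s = P_b - 3.5 = 73.6667.
PS = (1/2)(Q_t)(P_s - 4) = (1/2)(13.9333)(69.6667) = 485.3444.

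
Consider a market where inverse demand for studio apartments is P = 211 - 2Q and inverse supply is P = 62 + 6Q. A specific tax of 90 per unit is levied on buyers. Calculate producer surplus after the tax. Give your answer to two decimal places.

Without the tax, 211 - 2Q = 62 + 6Q so Q* = 18.625 and P* = 173.75.
With the tax, buyers' net willingness to pay falls by 90: (211 - 90) - 2Q = 62 + 6Q, so Q_t = 7.375. Buyers pay P_b = 196.25; sellers receive P_s = P_b - 90 = 106.25.
PS = (1/2)(Q_t)(P_s - 62) = (1/2)(7.375)(44.25) = 163.1719.

163.17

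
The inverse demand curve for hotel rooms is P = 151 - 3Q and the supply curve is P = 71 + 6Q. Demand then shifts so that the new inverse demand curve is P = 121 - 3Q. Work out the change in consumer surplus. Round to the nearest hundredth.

Initial equilibrium: Q_0 = 8.8889, P_0 = 124.3333; CS_0 = (1/2)(8.8889)(26.6667) = 118.5185, PS_0 = (1/2)(8.8889)(53.3333) = 237.037.
New equilibrium: 121 - 3Q = 71 + 6Q gives Q_1 = 5.5556, P_1 = 104.3333; CS_1 = 46.2963, PS_1 = 92.5926.
Change in consumer surplus = 46.2963 - 118.5185 = -72.2222.

-72.22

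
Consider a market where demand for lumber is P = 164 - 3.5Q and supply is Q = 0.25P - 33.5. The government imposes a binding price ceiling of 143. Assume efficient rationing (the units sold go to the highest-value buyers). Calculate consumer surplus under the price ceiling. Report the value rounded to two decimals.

Rewriting supply in inverse form: P = 134 + 4Q.
Without the control, 164 - 3.5Q = 134 + 4Q so Q* = 4 and P* = 150.
At the ceiling price 143, quantity supplied is (143 - 134)/4 = 2.25; supply is the short side, so Q = 2.25 trades at P = 143.
The demand price at Q = 2.25 is 156.125. CS is the trapezoid between demand and 143 over [0, 2.25]: (1/2)[(164 - 143) + (156.125 - 143)](2.25) = 38.3906.

38.39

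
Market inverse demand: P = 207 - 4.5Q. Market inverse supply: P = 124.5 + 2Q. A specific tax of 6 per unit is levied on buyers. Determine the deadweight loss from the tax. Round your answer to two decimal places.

2.77

Without the tax, 207 - 4.5Q = 124.5 + 2Q so Q* = 12.6923 and P* = 149.8846.
With the tax, buyers' net willingness to pay falls by 6: (207 - 6) - 4.5Q = 124.5 + 2Q, so Q_t = 11.7692. Buyers pay P_b = 154.0385; sellers receive P_s = P_b - 6 = 148.0385.
The welfare triangle lost has base Q* - Q_t = 0.9231 and height t = 6, so DWL = (1/2)(0.9231)(6) = 2.7692.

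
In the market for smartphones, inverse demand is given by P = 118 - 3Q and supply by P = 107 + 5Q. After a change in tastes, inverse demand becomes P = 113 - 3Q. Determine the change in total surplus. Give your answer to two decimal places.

-5.31

Initial equilibrium: Q_0 = 1.375, P_0 = 113.875; CS_0 = (1/2)(1.375)(4.125) = 2.8359, PS_0 = (1/2)(1.375)(6.875) = 4.7266.
New equilibrium: 113 - 3Q = 107 + 5Q gives Q_1 = 0.75, P_1 = 110.75; CS_1 = 0.8438, PS_1 = 1.4062.
Change in total surplus = (0.8438 + 1.4062) - (2.8359 + 4.7266) = -5.3125.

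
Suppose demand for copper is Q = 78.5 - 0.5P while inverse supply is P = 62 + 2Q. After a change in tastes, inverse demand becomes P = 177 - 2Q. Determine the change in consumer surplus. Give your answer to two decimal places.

Rewriting demand in inverse form: P = 157 - 2Q.
Initial equilibrium: Q_0 = 23.75, P_0 = 109.5; CS_0 = (1/2)(23.75)(47.5) = 564.0625, PS_0 = (1/2)(23.75)(47.5) = 564.0625.
New equilibrium: 177 - 2Q = 62 + 2Q gives Q_1 = 28.75, P_1 = 119.5; CS_1 = 826.5625, PS_1 = 826.5625.
Change in consumer surplus = 826.5625 - 564.0625 = 262.5.

262.50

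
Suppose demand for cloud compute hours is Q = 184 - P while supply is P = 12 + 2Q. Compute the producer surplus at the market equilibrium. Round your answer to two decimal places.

Rewriting demand in inverse form: P = 184 - Q.
Setting demand equal to supply, 172 = 3Q, so Q* = 57.3333 and P* = 126.6667.
Producer surplus is the triangle above supply below P*: (1/2)(57.3333)(126.6667 - 12) = (1/2)(57.3333)(114.6667) = 3287.1111.

3287.11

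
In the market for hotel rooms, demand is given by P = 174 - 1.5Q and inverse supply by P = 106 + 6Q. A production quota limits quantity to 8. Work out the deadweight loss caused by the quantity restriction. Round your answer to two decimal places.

Unrestricted equilibrium: Q* = (174 - 106)/(1.5 + 6) = 9.0667.
At Q = 8 the demand price is 174 - 1.5(8) = 162 and the supply price is 106 + 6(8) = 154.
Deadweight loss is the triangle between the curves from 8 to 9.0667: (1/2)(162 - 154)(9.0667 - 8) = 4.2667.

4.27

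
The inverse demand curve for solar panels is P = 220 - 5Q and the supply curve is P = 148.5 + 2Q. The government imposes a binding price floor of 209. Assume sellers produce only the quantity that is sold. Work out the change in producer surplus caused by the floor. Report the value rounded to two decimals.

23.93

Without the control, 220 - 5Q = 148.5 + 2Q so Q* = 10.2143 and P* = 168.9286.
At P = 209, buyers demand (220 - 209)/5 = 2.2 while sellers would supply more, so the quantity traded is 2.2 at price 209.
PS goes from (1/2)(10.2143)(20.4286) = 104.3316 to 128.26 (computed as (209 - 148.5)(2.2) - (1/2)(2)(2.2)^2), a change of 23.9284.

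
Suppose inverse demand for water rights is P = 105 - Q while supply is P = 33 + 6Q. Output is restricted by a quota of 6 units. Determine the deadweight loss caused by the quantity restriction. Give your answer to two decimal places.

64.29

Unrestricted equilibrium: Q* = (105 - 33)/(1 + 6) = 10.2857.
At Q = 6 the demand price is 105 - (6) = 99 and the supply price is 33 + 6(6) = 69.
DWL = (1/2)(gap between curves at 6) x (Q* - 6) = (1/2)(30)(4.2857) = 64.2857.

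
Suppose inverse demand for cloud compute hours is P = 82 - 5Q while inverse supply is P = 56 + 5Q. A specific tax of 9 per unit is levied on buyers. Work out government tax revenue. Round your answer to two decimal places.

15.30

Pre-tax equilibrium: 82 - 5Q = 56 + 5Q gives Q* = 2.6, P* = 69.
With the tax, buyers' net willingness to pay falls by 9: (82 - 9) - 5Q = 56 + 5Q, so Q_t = 1.7. Buyers pay P_b = 73.5; sellers receive P_s = P_b - 9 = 64.5.
Tax revenue = t x Q_t = 9 x 1.7 = 15.3.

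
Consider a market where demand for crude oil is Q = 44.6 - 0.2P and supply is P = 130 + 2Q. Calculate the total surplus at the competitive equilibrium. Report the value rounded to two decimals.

Rewriting demand in inverse form: P = 223 - 5Q.
Equilibrium: 223 - 5Q = 130 + 2Q, so Q* = 13.2857 and P* = 156.5714.
Total surplus is the full triangle between the curves from 0 to Q*: (1/2)(13.2857)(223 - 130) = 617.7857.

617.79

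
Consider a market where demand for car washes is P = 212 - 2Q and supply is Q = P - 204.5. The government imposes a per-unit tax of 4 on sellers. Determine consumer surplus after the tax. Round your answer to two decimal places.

1.36

Rewriting supply in inverse form: P = 204.5 + Q.
Pre-tax equilibrium: 212 - 2Q = 204.5 + Q gives Q* = 2.5, P* = 207.
A tax on sellers shifts supply up by 4: 212 - 2Q = 204.5 + Q + 4, so Q_t = 1.1667. Buyers pay P_b = 209.6667; sellers receive P_s = P_b - 4 = 205.6667.
Consumer surplus is the triangle under demand above P_b: (1/2)(1.1667)(212 - 209.6667) = 1.3611.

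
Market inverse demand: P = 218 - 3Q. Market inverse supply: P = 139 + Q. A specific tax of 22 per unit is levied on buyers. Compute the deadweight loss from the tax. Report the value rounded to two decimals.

60.50

Pre-tax equilibrium: 218 - 3Q = 139 + Q gives Q* = 19.75, P* = 158.75.
A tax on buyers shifts demand down by 22: (218 - 22) - 3Q = 139 + Q, so Q_t = 14.25. Buyers pay P_b = 175.25; sellers receive P_s = P_b - 22 = 153.25.
The welfare triangle lost has base Q* - Q_t = 5.5 and height t = 22, so DWL = (1/2)(5.5)(22) = 60.5.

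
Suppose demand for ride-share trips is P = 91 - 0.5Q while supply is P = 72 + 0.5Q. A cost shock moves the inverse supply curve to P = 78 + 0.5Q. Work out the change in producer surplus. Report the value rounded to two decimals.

Initial equilibrium: Q_0 = 19, P_0 = 81.5; CS_0 = (1/2)(19)(9.5) = 90.25, PS_0 = (1/2)(19)(9.5) = 90.25.
New equilibrium: 91 - 0.5Q = 78 + 0.5Q gives Q_1 = 13, P_1 = 84.5; CS_1 = 42.25, PS_1 = 42.25.
Change in producer surplus = 42.25 - 90.25 = -48.

-48.00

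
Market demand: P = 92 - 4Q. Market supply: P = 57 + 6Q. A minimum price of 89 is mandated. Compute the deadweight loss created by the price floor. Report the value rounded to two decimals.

37.81

Without the control, 92 - 4Q = 57 + 6Q so Q* = 3.5 and P* = 78.
At P = 89, buyers demand (92 - 89)/4 = 0.75 while sellers would supply more, so the quantity traded is 0.75 at price 89.
The lost-trades triangle has base Q* - 0.75 = 2.75 and height equal to the gap between the curves at Q = 0.75, which is 89 - 61.5 = 27.5. DWL = (1/2)(2.75)(27.5) = 37.8125.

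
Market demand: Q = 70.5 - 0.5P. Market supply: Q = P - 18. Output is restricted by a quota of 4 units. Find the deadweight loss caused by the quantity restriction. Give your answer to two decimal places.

Rewriting demand in inverse form: P = 141 - 2Q.
Rewriting supply in inverse form: P = 18 + Q.
Without the quota, 141 - 2Q = 18 + Q gives Q* = 41.
At Q = 4 the demand price is 141 - 2(4) = 133 and the supply price is 18 + (4) = 22.
Deadweight loss is the triangle between the curves from 4 to 41: (1/2)(133 - 22)(41 - 4) = 2053.5.

2053.50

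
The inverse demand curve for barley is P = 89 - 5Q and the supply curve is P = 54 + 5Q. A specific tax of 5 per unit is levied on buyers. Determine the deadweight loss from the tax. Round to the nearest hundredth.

Without the tax, 89 - 5Q = 54 + 5Q so Q* = 3.5 and P* = 71.5.
A tax on buyers shifts demand down by 5: (89 - 5) - 5Q = 54 + 5Q, so Q_t = 3. Buyers pay P_b = 74; sellers receive P_s = P_b - 5 = 69.
Deadweight loss is the triangle between the curves from Q_t to Q*: (1/2)(3.5 - 3)(5) = 1.25.

1.25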